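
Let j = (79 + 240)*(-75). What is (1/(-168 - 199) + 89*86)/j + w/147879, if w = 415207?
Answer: 1076773352794/432815954175 ≈ 2.4878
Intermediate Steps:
j = -23925 (j = 319*(-75) = -23925)
(1/(-168 - 199) + 89*86)/j + w/147879 = (1/(-168 - 199) + 89*86)/(-23925) + 415207/147879 = (1/(-367) + 7654)*(-1/23925) + 415207*(1/147879) = (-1/367 + 7654)*(-1/23925) + 415207/147879 = (2809017/367)*(-1/23925) + 415207/147879 = -936339/2926825 + 415207/147879 = 1076773352794/432815954175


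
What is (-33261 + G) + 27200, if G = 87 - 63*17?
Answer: -7045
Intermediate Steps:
G = -984 (G = 87 - 1071 = -984)
(-33261 + G) + 27200 = (-33261 - 984) + 27200 = -34245 + 27200 = -7045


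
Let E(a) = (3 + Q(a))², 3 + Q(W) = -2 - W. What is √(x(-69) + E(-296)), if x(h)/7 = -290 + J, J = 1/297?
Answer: √827263437/99 ≈ 290.53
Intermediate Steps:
Q(W) = -5 - W (Q(W) = -3 + (-2 - W) = -5 - W)
J = 1/297 ≈ 0.0033670
x(h) = -602903/297 (x(h) = 7*(-290 + 1/297) = 7*(-86129/297) = -602903/297)
E(a) = (-2 - a)² (E(a) = (3 + (-5 - a))² = (-2 - a)²)
√(x(-69) + E(-296)) = √(-602903/297 + (2 - 296)²) = √(-602903/297 + (-294)²) = √(-602903/297 + 86436) = √(25068589/297) = √827263437/99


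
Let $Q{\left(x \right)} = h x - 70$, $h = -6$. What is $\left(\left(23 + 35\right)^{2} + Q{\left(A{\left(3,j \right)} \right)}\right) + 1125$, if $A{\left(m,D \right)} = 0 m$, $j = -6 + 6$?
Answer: $4419$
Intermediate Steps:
$j = 0$
$A{\left(m,D \right)} = 0$
$Q{\left(x \right)} = -70 - 6 x$ ($Q{\left(x \right)} = - 6 x - 70 = -70 - 6 x$)
$\left(\left(23 + 35\right)^{2} + Q{\left(A{\left(3,j \right)} \right)}\right) + 1125 = \left(\left(23 + 35\right)^{2} - 70\right) + 1125 = \left(58^{2} + \left(-70 + 0\right)\right) + 1125 = \left(3364 - 70\right) + 1125 = 3294 + 1125 = 4419$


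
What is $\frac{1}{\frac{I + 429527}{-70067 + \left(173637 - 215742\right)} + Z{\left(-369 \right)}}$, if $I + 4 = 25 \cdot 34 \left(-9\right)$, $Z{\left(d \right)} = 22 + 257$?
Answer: $\frac{112172}{30874115} \approx 0.0036332$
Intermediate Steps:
$Z{\left(d \right)} = 279$
$I = -7654$ ($I = -4 + 25 \cdot 34 \left(-9\right) = -4 + 850 \left(-9\right) = -4 - 7650 = -7654$)
$\frac{1}{\frac{I + 429527}{-70067 + \left(173637 - 215742\right)} + Z{\left(-369 \right)}} = \frac{1}{\frac{-7654 + 429527}{-70067 + \left(173637 - 215742\right)} + 279} = \frac{1}{\frac{421873}{-70067 - 42105} + 279} = \frac{1}{\frac{421873}{-112172} + 279} = \frac{1}{421873 \left(- \frac{1}{112172}\right) + 279} = \frac{1}{- \frac{421873}{112172} + 279} = \frac{1}{\frac{30874115}{112172}} = \frac{112172}{30874115}$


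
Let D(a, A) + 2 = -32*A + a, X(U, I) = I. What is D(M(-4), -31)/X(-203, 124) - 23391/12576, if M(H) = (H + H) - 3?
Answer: 784285/129952 ≈ 6.0352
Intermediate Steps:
M(H) = -3 + 2*H (M(H) = 2*H - 3 = -3 + 2*H)
D(a, A) = -2 + a - 32*A (D(a, A) = -2 + (-32*A + a) = -2 + (a - 32*A) = -2 + a - 32*A)
D(M(-4), -31)/X(-203, 124) - 23391/12576 = (-2 + (-3 + 2*(-4)) - 32*(-31))/124 - 23391/12576 = (-2 + (-3 - 8) + 992)*(1/124) - 23391*1/12576 = (-2 - 11 + 992)*(1/124) - 7797/4192 = 979*(1/124) - 7797/4192 = 979/124 - 7797/4192 = 784285/129952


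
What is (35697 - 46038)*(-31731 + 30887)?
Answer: 8727804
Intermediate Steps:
(35697 - 46038)*(-31731 + 30887) = -10341*(-844) = 8727804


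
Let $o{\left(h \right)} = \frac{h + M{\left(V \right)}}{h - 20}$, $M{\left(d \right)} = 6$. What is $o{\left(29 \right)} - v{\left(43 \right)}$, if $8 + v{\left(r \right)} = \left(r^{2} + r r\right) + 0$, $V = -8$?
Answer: $- \frac{33175}{9} \approx -3686.1$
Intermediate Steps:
$o{\left(h \right)} = \frac{6 + h}{-20 + h}$ ($o{\left(h \right)} = \frac{h + 6}{h - 20} = \frac{6 + h}{-20 + h}$)
$v{\left(r \right)} = -8 + 2 r^{2}$ ($v{\left(r \right)} = -8 + \left(\left(r^{2} + r r\right) + 0\right) = -8 + \left(\left(r^{2} + r^{2}\right) + 0\right) = -8 + \left(2 r^{2} + 0\right) = -8 + 2 r^{2}$)
$o{\left(29 \right)} - v{\left(43 \right)} = \frac{6 + 29}{-20 + 29} - \left(-8 + 2 \cdot 43^{2}\right) = \frac{1}{9} \cdot 35 - \left(-8 + 2 \cdot 1849\right) = \frac{1}{9} \cdot 35 - \left(-8 + 3698\right) = \frac{35}{9} - 3690 = - \frac{33175}{9}$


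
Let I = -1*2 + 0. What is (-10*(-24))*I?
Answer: -480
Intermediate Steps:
I = -2 (I = -2 + 0 = -2)
(-10*(-24))*I = -10*(-24)*(-2) = 240*(-2) = -480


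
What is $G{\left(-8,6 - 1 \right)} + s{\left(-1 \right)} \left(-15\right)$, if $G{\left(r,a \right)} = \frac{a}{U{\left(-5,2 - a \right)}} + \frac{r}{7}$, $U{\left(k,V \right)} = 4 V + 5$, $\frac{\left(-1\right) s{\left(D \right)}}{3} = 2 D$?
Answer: $- \frac{643}{7} \approx -91.857$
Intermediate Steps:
$s{\left(D \right)} = - 6 D$ ($s{\left(D \right)} = - 3 \cdot 2 D = - 6 D$)
$U{\left(k,V \right)} = 5 + 4 V$
$G{\left(r,a \right)} = \frac{r}{7} + \frac{a}{13 - 4 a}$ ($G{\left(r,a \right)} = \frac{a}{5 + 4 \left(2 - a\right)} + \frac{r}{7} = \frac{a}{5 - \left(-8 + 4 a\right)} + r \frac{1}{7} = \frac{a}{13 - 4 a} + \frac{r}{7} = \frac{r}{7} + \frac{a}{13 - 4 a}$)
$G{\left(-8,6 - 1 \right)} + s{\left(-1 \right)} \left(-15\right) = \frac{- 7 \left(6 - 1\right) - 8 \left(-13 + 4 \left(6 - 1\right)\right)}{7 \left(-13 + 4 \left(6 - 1\right)\right)} + \left(-6\right) \left(-1\right) \left(-15\right) = \frac{- 7 \left(6 - 1\right) - 8 \left(-13 + 4 \left(6 - 1\right)\right)}{7 \left(-13 + 4 \left(6 - 1\right)\right)} + 6 \left(-15\right) = \frac{\left(-7\right) 5 - 8 \left(-13 + 4 \cdot 5\right)}{7 \left(-13 + 4 \cdot 5\right)} - 90 = \frac{-35 - 8 \left(-13 + 20\right)}{7 \left(-13 + 20\right)} - 90 = \frac{-35 - 56}{7 \cdot 7} - 90 = \frac{1}{7} \cdot \frac{1}{7} \left(-35 - 56\right) - 90 = \frac{1}{7} \cdot \frac{1}{7} \left(-91\right) - 90 = - \frac{13}{7} - 90 = - \frac{643}{7}$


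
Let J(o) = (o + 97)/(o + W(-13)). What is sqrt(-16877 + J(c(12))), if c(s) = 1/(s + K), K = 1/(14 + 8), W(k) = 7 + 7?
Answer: I*sqrt(58740968121)/1866 ≈ 129.89*I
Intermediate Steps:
W(k) = 14
K = 1/22 ≈ 0.045455
c(s) = 1/(1/22 + s) (c(s) = 1/(s + 1/22) = 1/(1/22 + s))
J(o) = (97 + o)/(14 + o) (J(o) = (o + 97)/(o + 14) = (97 + o)/(14 + o))
sqrt(-16877 + J(c(12))) = sqrt(-16877 + (97 + 22/(1 + 22*12))/(14 + 22/(1 + 22*12))) = sqrt(-16877 + (97 + 22/(1 + 264))/(14 + 22/(1 + 264))) = sqrt(-16877 + (97 + 22/265)/(14 + 22/265)) = sqrt(-16877 + (25727/265)/(3732/265)) = sqrt(-16877 + (265/3732)*(25727/265)) = sqrt(-16877 + 25727/3732) = sqrt(-62959237/3732) = I*sqrt(58740968121)/1866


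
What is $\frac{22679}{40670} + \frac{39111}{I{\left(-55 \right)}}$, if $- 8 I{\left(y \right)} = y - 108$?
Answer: $\frac{12728851637}{6629210} \approx 1920.1$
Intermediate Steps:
$I{\left(y \right)} = \frac{27}{2} - \frac{y}{8}$ ($I{\left(y \right)} = - \frac{y - 108}{8} = - \frac{-108 + y}{8} = \frac{27}{2} - \frac{y}{8}$)
$\frac{22679}{40670} + \frac{39111}{I{\left(-55 \right)}} = \frac{22679}{40670} + \frac{39111}{\frac{27}{2} - - \frac{55}{8}} = 22679 \cdot \frac{1}{40670} + \frac{39111}{\frac{27}{2} + \frac{55}{8}} = \frac{22679}{40670} + \frac{39111}{\frac{163}{8}} = \frac{22679}{40670} + 39111 \cdot \frac{8}{163} = \frac{22679}{40670} + \frac{312888}{163} = \frac{12728851637}{6629210}$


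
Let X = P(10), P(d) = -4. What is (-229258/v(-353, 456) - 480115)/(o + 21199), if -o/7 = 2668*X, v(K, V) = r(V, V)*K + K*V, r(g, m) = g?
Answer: -77283036691/15437314104 ≈ -5.0062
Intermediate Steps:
v(K, V) = 2*K*V (v(K, V) = V*K + K*V = K*V + K*V = 2*K*V)
X = -4
o = 74704 (o = -18676*(-4) = -7*(-10672) = 74704)
(-229258/v(-353, 456) - 480115)/(o + 21199) = (-229258/(2*(-353)*456) - 480115)/(74704 + 21199) = (-229258/(-321936) - 480115)/95903 = (-229258*(-1/321936) - 480115)*(1/95903) = (114629/160968 - 480115)*(1/95903) = -77283036691/160968*1/95903 = -77283036691/15437314104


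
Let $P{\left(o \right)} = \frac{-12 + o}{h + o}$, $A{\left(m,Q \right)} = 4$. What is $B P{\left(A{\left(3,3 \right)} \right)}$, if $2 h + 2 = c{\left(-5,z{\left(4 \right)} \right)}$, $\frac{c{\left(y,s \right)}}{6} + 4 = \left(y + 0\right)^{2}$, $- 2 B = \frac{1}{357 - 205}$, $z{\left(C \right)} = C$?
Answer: $\frac{1}{2508} \approx 0.00039872$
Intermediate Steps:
$B = - \frac{1}{304}$ ($B = - \frac{1}{2 \left(357 - 205\right)} = - \frac{1}{2 \cdot 152} = \left(- \frac{1}{2}\right) \frac{1}{152} = - \frac{1}{304} \approx -0.0032895$)
$c{\left(y,s \right)} = -24 + 6 y^{2}$ ($c{\left(y,s \right)} = -24 + 6 \left(y + 0\right)^{2} = -24 + 6 y^{2}$)
$h = 62$ ($h = -1 + \frac{-24 + 6 \left(-5\right)^{2}}{2} = -1 + \frac{-24 + 6 \cdot 25}{2} = -1 + \frac{-24 + 150}{2} = -1 + \frac{1}{2} \cdot 126 = -1 + 63 = 62$)
$P{\left(o \right)} = \frac{-12 + o}{62 + o}$
$B P{\left(A{\left(3,3 \right)} \right)} = - \frac{\frac{1}{62 + 4} \left(-12 + 4\right)}{304} = - \frac{\frac{1}{66} \left(-8\right)}{304} = \left(- \frac{1}{304}\right) \left(- \frac{4}{33}\right) = \frac{1}{2508}$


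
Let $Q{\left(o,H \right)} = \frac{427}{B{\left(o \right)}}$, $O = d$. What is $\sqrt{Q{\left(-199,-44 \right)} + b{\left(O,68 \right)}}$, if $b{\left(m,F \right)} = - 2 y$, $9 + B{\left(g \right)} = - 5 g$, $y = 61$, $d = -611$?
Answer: $\frac{i \sqrt{118186890}}{986} \approx 11.026 i$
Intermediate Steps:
$O = -611$
$B{\left(g \right)} = -9 - 5 g$
$b{\left(m,F \right)} = -122$ ($b{\left(m,F \right)} = \left(-2\right) 61 = -122$)
$Q{\left(o,H \right)} = \frac{427}{-9 - 5 o}$
$\sqrt{Q{\left(-199,-44 \right)} + b{\left(O,68 \right)}} = \sqrt{- \frac{427}{9 + 5 \left(-199\right)} - 122} = \sqrt{- \frac{427}{9 - 995} - 122} = \sqrt{- \frac{427}{-986} - 122} = \sqrt{\left(-427\right) \left(- \frac{1}{986}\right) - 122} = \sqrt{\frac{427}{986} - 122} = \sqrt{- \frac{119865}{986}} = \frac{i \sqrt{118186890}}{986}$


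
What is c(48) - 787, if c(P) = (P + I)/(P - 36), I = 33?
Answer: -3121/4 ≈ -780.25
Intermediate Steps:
c(P) = (33 + P)/(-36 + P) (c(P) = (P + 33)/(P - 36) = (33 + P)/(-36 + P))
c(48) - 787 = (33 + 48)/(-36 + 48) - 787 = 81/12 - 787 = (1/12)*81 - 787 = 27/4 - 787 = -3121/4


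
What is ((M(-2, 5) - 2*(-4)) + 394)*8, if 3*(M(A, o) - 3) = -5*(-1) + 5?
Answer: 9800/3 ≈ 3266.7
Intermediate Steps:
M(A, o) = 19/3 (M(A, o) = 3 + (-5*(-1) + 5)/3 = 3 + (5 + 5)/3 = 3 + (1/3)*10 = 3 + 10/3 = 19/3)
((M(-2, 5) - 2*(-4)) + 394)*8 = ((19/3 - 2*(-4)) + 394)*8 = ((19/3 + 8) + 394)*8 = (43/3 + 394)*8 = (1225/3)*8 = 9800/3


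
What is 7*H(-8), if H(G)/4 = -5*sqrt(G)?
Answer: -280*I*sqrt(2) ≈ -395.98*I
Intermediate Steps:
H(G) = -20*sqrt(G) (H(G) = 4*(-5*sqrt(G)) = -20*sqrt(G))
7*H(-8) = 7*(-40*I*sqrt(2)) = -280*I*sqrt(2)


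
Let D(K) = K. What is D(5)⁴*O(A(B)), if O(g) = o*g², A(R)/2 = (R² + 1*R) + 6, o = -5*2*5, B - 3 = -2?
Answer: -8000000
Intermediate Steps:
B = 1 (B = 3 - 2 = 1)
o = -50 (o = -10*5 = -50)
A(R) = 12 + 2*R + 2*R² (A(R) = 2*((R² + 1*R) + 6) = 2*((R² + R) + 6) = 2*((R + R²) + 6) = 2*(6 + R + R²) = 12 + 2*R + 2*R²)
O(g) = -50*g²
D(5)⁴*O(A(B)) = 5⁴*(-50*(12 + 2*1 + 2*1²)²) = 625*(-50*(12 + 2 + 2*1)²) = 625*(-50*(12 + 2 + 2)²) = 625*(-50*16²) = 625*(-50*256) = 625*(-12800) = -8000000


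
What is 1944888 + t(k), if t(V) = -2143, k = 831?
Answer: 1942745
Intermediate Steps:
1944888 + t(k) = 1944888 - 2143 = 1942745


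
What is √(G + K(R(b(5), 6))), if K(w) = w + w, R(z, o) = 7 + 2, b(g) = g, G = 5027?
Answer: √5045 ≈ 71.028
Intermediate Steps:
R(z, o) = 9
K(w) = 2*w
√(G + K(R(b(5), 6))) = √(5027 + 2*9) = √(5027 + 18) = √5045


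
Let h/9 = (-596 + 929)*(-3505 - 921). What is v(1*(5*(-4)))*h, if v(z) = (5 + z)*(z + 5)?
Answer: -2984562450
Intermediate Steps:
v(z) = (5 + z)² (v(z) = (5 + z)*(5 + z) = (5 + z)²)
h = -13264722 (h = 9*((-596 + 929)*(-3505 - 921)) = 9*(333*(-4426)) = 9*(-1473858) = -13264722)
v(1*(5*(-4)))*h = (5 + 1*(5*(-4)))²*(-13264722) = (5 + 1*(-20))²*(-13264722) = (5 - 20)²*(-13264722) = (-15)²*(-13264722) = 225*(-13264722) = -2984562450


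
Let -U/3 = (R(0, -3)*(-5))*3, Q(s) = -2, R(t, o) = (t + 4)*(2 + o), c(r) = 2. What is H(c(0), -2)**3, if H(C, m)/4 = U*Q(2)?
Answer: 2985984000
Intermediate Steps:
R(t, o) = (2 + o)*(4 + t) (R(t, o) = (4 + t)*(2 + o) = (2 + o)*(4 + t))
U = -180 (U = -3*(8 + 2*0 + 4*(-3) - 3*0)*(-5)*3 = -3*(8 + 0 - 12 + 0)*(-5)*3 = -3*(-4*(-5))*3 = -60*3 = -3*60 = -180)
H(C, m) = 1440 (H(C, m) = 4*(-180*(-2)) = 4*360 = 1440)
H(c(0), -2)**3 = 1440**3 = 2985984000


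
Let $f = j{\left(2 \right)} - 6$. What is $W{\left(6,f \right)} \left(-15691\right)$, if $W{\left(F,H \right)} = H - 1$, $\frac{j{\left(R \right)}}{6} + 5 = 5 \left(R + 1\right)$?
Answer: $-831623$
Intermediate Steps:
$j{\left(R \right)} = 30 R$ ($j{\left(R \right)} = -30 + 6 \cdot 5 \left(R + 1\right) = -30 + 6 \cdot 5 \left(1 + R\right) = -30 + 6 \left(5 + 5 R\right) = -30 + \left(30 + 30 R\right) = 30 R$)
$f = 54$ ($f = 30 \cdot 2 - 6 = 60 - 6 = 54$)
$W{\left(F,H \right)} = -1 + H$ ($W{\left(F,H \right)} = H - 1 = -1 + H$)
$W{\left(6,f \right)} \left(-15691\right) = \left(-1 + 54\right) \left(-15691\right) = 53 \left(-15691\right) = -831623$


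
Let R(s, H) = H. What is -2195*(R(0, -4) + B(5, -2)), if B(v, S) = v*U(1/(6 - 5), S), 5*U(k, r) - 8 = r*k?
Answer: -4390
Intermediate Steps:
U(k, r) = 8/5 + k*r/5 (U(k, r) = 8/5 + (r*k)/5 = 8/5 + (k*r)/5 = 8/5 + k*r/5)
B(v, S) = v*(8/5 + S/5) (B(v, S) = v*(8/5 + S/(5*(6 - 5))) = v*(8/5 + (1/5)*S/1) = v*(8/5 + (1/5)*1*S) = v*(8/5 + S/5))
-2195*(R(0, -4) + B(5, -2)) = -2195*(-4 + (1/5)*5*(8 - 2)) = -2195*(-4 + (1/5)*5*6) = -2195*(-4 + 6) = -2195*2 = -4390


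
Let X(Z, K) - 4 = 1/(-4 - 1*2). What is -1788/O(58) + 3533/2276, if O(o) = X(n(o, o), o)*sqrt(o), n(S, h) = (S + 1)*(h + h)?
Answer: 3533/2276 - 5364*sqrt(58)/667 ≈ -59.694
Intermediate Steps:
n(S, h) = 2*h*(1 + S) (n(S, h) = (1 + S)*(2*h) = 2*h*(1 + S))
X(Z, K) = 23/6 (X(Z, K) = 4 + 1/(-4 - 1*2) = 4 + 1/(-4 - 2) = 4 + 1/(-6) = 4 - 1/6 = 23/6)
O(o) = 23*sqrt(o)/6
-1788/O(58) + 3533/2276 = -1788*3*sqrt(58)/667 + 3533/2276 = -5364*sqrt(58)/667 + 3533*(1/2276) = -5364*sqrt(58)/667 + 3533/2276 = 3533/2276 - 5364*sqrt(58)/667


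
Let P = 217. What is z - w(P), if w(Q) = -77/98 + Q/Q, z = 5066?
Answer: 70921/14 ≈ 5065.8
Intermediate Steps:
w(Q) = 3/14 (w(Q) = -77*1/98 + 1 = -11/14 + 1 = 3/14)
z - w(P) = 5066 - 1*3/14 = 5066 - 3/14 = 70921/14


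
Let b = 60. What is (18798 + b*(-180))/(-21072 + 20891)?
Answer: -7998/181 ≈ -44.188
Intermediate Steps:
(18798 + b*(-180))/(-21072 + 20891) = (18798 + 60*(-180))/(-21072 + 20891) = (18798 - 10800)/(-181) = 7998*(-1/181) = -7998/181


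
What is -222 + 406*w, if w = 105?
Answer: 42408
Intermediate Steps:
-222 + 406*w = -222 + 406*105 = -222 + 42630 = 42408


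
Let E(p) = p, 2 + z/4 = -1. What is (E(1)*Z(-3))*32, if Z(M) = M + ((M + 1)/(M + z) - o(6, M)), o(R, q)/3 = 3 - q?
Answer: -10016/15 ≈ -667.73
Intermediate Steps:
z = -12 (z = -8 + 4*(-1) = -8 - 4 = -12)
o(R, q) = 9 - 3*q (o(R, q) = 3*(3 - q) = 9 - 3*q)
Z(M) = -9 + 4*M + (1 + M)/(-12 + M) (Z(M) = M + ((M + 1)/(M - 12) - (9 - 3*M)) = M + ((1 + M)/(-12 + M) + (-9 + 3*M)) = M + (-9 + 3*M + (1 + M)/(-12 + M)) = -9 + 4*M + (1 + M)/(-12 + M))
(E(1)*Z(-3))*32 = (1*((109 - 56*(-3) + 4*(-3)**2)/(-12 - 3)))*32 = (1*((109 + 168 + 4*9)/(-15)))*32 = (1*(-(109 + 168 + 36)/15))*32 = (1*(-1/15*313))*32 = (1*(-313/15))*32 = -313/15*32 = -10016/15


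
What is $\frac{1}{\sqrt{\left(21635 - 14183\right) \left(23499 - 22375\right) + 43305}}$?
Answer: $\frac{\sqrt{8419353}}{8419353} \approx 0.00034464$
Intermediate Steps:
$\frac{1}{\sqrt{\left(21635 - 14183\right) \left(23499 - 22375\right) + 43305}} = \frac{1}{\sqrt{7452 \cdot 1124 + 43305}} = \frac{1}{\sqrt{8376048 + 43305}} = \frac{1}{\sqrt{8419353}} = \frac{\sqrt{8419353}}{8419353}$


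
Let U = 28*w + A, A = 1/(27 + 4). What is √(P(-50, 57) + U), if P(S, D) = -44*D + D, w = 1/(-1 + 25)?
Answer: I*√84753318/186 ≈ 49.495*I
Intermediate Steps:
w = 1/24 ≈ 0.041667
A = 1/31 ≈ 0.032258
P(S, D) = -43*D
U = 223/186 (U = 28*(1/24) + 1/31 = 7/6 + 1/31 = 223/186 ≈ 1.1989)
√(P(-50, 57) + U) = √(-43*57 + 223/186) = √(-2451 + 223/186) = √(-455663/186) = I*√84753318/186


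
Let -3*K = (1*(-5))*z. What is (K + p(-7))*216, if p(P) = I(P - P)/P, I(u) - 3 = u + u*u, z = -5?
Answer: -13248/7 ≈ -1892.6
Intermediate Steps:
I(u) = 3 + u + u² (I(u) = 3 + (u + u*u) = 3 + (u + u²) = 3 + u + u²)
K = -25/3 (K = -1*(-5)*(-5)/3 = -(-5)*(-5)/3 = -⅓*25 = -25/3 ≈ -8.3333)
p(P) = 3/P (p(P) = (3 + (P - P) + (P - P)²)/P = (3 + 0 + 0²)/P = (3 + 0 + 0)/P = 3/P)
(K + p(-7))*216 = (-25/3 + 3/(-7))*216 = (-25/3 + 3*(-⅐))*216 = (-25/3 - 3/7)*216 = -184/21*216 = -13248/7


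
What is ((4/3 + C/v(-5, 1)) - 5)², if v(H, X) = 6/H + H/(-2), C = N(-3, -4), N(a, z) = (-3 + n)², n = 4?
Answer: 12769/1521 ≈ 8.3951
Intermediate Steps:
N(a, z) = 1 (N(a, z) = (-3 + 4)² = 1² = 1)
C = 1
v(H, X) = 6/H - H/2 (v(H, X) = 6/H + H*(-½) = 6/H - H/2)
((4/3 + C/v(-5, 1)) - 5)² = ((4/3 + 1/(6/(-5) - ½*(-5))) - 5)² = ((4*(⅓) + 1/(6*(-⅕) + 5/2)) - 5)² = ((4/3 + 1/(-6/5 + 5/2)) - 5)² = ((4/3 + 1/(13/10)) - 5)² = ((4/3 + 1*(10/13)) - 5)² = ((4/3 + 10/13) - 5)² = (82/39 - 5)² = (-113/39)² = 12769/1521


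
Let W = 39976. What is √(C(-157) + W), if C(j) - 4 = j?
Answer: √39823 ≈ 199.56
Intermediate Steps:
C(j) = 4 + j
√(C(-157) + W) = √((4 - 157) + 39976) = √(-153 + 39976) = √39823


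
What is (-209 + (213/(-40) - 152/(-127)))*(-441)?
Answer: 477466731/5080 ≈ 93990.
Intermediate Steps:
(-209 + (213/(-40) - 152/(-127)))*(-441) = (-209 + (213*(-1/40) - 152*(-1/127)))*(-441) = (-209 + (-213/40 + 152/127))*(-441) = (-209 - 20971/5080)*(-441) = -1082691/5080*(-441) = 477466731/5080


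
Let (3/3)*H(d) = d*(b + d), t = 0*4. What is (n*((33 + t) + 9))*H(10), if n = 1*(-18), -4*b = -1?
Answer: -77490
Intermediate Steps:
t = 0
b = ¼ (b = -¼*(-1) = ¼ ≈ 0.25000)
H(d) = d*(¼ + d)
n = -18
(n*((33 + t) + 9))*H(10) = (-18*((33 + 0) + 9))*(10*(¼ + 10)) = (-18*(33 + 9))*(10*(41/4)) = -18*42*(205/2) = -756*205/2 = -77490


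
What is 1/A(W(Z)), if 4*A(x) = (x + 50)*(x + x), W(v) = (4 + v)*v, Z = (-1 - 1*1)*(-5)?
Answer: 1/13300 ≈ 7.5188e-5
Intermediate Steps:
Z = 10 (Z = (-1 - 1)*(-5) = -2*(-5) = 10)
W(v) = v*(4 + v)
A(x) = x*(50 + x)/2 (A(x) = ((x + 50)*(x + x))/4 = ((50 + x)*(2*x))/4 = (2*x*(50 + x))/4 = x*(50 + x)/2)
1/A(W(Z)) = 1/((10*(4 + 10))*(50 + 10*(4 + 10))/2) = 1/((10*14)*(50 + 10*14)/2) = 1/((½)*140*(50 + 140)) = 1/((½)*140*190) = 1/13300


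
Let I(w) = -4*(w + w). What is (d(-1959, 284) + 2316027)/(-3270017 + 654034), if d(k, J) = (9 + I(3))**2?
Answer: -2316252/2615983 ≈ -0.88542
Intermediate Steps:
I(w) = -8*w
d(k, J) = 225 (d(k, J) = (9 - 8*3)**2 = (9 - 24)**2 = (-15)**2 = 225)
(d(-1959, 284) + 2316027)/(-3270017 + 654034) = (225 + 2316027)/(-3270017 + 654034) = 2316252/(-2615983) = 2316252*(-1/2615983) = -2316252/2615983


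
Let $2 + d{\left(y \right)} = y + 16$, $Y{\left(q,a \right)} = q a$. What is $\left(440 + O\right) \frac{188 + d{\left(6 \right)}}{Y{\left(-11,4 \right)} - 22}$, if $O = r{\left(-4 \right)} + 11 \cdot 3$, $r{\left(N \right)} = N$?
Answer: $- \frac{48776}{33} \approx -1478.1$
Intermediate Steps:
$Y{\left(q,a \right)} = a q$
$d{\left(y \right)} = 14 + y$ ($d{\left(y \right)} = -2 + \left(y + 16\right) = -2 + \left(16 + y\right) = 14 + y$)
$O = 29$ ($O = -4 + 11 \cdot 3 = -4 + 33 = 29$)
$\left(440 + O\right) \frac{188 + d{\left(6 \right)}}{Y{\left(-11,4 \right)} - 22} = \left(440 + 29\right) \frac{188 + \left(14 + 6\right)}{4 \left(-11\right) - 22} = 469 \frac{188 + 20}{-44 - 22} = 469 \frac{208}{-66} = 469 \cdot 208 \left(- \frac{1}{66}\right) = 469 \left(- \frac{104}{33}\right) = - \frac{48776}{33}$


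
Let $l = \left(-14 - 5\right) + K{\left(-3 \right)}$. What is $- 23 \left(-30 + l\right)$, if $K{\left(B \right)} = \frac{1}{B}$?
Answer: $\frac{3404}{3} \approx 1134.7$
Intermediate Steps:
$l = - \frac{58}{3}$ ($l = \left(-14 - 5\right) + \frac{1}{-3} = -19 - \frac{1}{3} = - \frac{58}{3} \approx -19.333$)
$- 23 \left(-30 + l\right) = - 23 \left(-30 - \frac{58}{3}\right) = \left(-23\right) \left(- \frac{148}{3}\right) = \frac{3404}{3}$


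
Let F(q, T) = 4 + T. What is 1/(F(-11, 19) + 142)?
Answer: 1/165 ≈ 0.0060606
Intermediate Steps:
1/(F(-11, 19) + 142) = 1/((4 + 19) + 142) = 1/(23 + 142) = 1/165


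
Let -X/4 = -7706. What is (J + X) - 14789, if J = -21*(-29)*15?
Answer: 25170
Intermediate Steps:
X = 30824 (X = -4*(-7706) = 30824)
J = 9135 (J = 609*15 = 9135)
(J + X) - 14789 = (9135 + 30824) - 14789 = 39959 - 14789 = 25170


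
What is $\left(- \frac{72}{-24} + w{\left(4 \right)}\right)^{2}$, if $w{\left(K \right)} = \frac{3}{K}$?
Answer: $\frac{225}{16} \approx 14.063$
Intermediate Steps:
$\left(- \frac{72}{-24} + w{\left(4 \right)}\right)^{2} = \left(- \frac{72}{-24} + \frac{3}{4}\right)^{2} = \left(\left(-72\right) \left(- \frac{1}{24}\right) + 3 \cdot \frac{1}{4}\right)^{2} = \left(3 + \frac{3}{4}\right)^{2} = \left(\frac{15}{4}\right)^{2} = \frac{225}{16}$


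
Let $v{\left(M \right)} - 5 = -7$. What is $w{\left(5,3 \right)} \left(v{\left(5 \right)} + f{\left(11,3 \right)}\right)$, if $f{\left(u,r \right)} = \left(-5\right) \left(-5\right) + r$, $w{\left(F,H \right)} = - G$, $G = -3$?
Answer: $78$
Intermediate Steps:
$w{\left(F,H \right)} = 3$ ($w{\left(F,H \right)} = \left(-1\right) \left(-3\right) = 3$)
$v{\left(M \right)} = -2$ ($v{\left(M \right)} = 5 - 7 = -2$)
$f{\left(u,r \right)} = 25 + r$
$w{\left(5,3 \right)} \left(v{\left(5 \right)} + f{\left(11,3 \right)}\right) = 3 \left(-2 + \left(25 + 3\right)\right) = 3 \left(-2 + 28\right) = 3 \cdot 26 = 78$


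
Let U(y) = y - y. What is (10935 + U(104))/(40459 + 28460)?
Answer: 3645/22973 ≈ 0.15866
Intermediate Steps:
U(y) = 0
(10935 + U(104))/(40459 + 28460) = (10935 + 0)/(40459 + 28460) = 10935/68919 = 10935*(1/68919) = 3645/22973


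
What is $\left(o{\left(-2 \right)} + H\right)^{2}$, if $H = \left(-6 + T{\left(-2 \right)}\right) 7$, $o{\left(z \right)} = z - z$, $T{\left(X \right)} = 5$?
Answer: $49$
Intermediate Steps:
$o{\left(z \right)} = 0$
$H = -7$ ($H = \left(-6 + 5\right) 7 = \left(-1\right) 7 = -7$)
$\left(o{\left(-2 \right)} + H\right)^{2} = \left(0 - 7\right)^{2} = \left(-7\right)^{2} = 49$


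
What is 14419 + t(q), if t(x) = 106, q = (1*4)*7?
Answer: 14525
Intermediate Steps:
q = 28 (q = 4*7 = 28)
14419 + t(q) = 14419 + 106 = 14525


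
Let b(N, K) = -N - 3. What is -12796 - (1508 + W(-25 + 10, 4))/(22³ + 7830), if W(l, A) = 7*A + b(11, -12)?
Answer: -118223005/9239 ≈ -12796.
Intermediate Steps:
b(N, K) = -3 - N
W(l, A) = -14 + 7*A (W(l, A) = 7*A + (-3 - 1*11) = 7*A + (-3 - 11) = 7*A - 14 = -14 + 7*A)
-12796 - (1508 + W(-25 + 10, 4))/(22³ + 7830) = -12796 - (1508 + (-14 + 7*4))/(22³ + 7830) = -12796 - (1508 + (-14 + 28))/(10648 + 7830) = -12796 - (1508 + 14)/18478 = -12796 - 1522/18478 = -12796 - 1*761/9239 = -12796 - 761/9239 = -118223005/9239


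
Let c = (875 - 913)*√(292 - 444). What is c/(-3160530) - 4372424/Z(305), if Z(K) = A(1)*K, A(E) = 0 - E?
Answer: 4372424/305 + 38*I*√38/1580265 ≈ 14336.0 + 0.00014823*I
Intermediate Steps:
A(E) = -E
c = -76*I*√38 ≈ -468.5*I
Z(K) = -K (Z(K) = (-1*1)*K = -K)
c/(-3160530) - 4372424/Z(305) = -76*I*√38/(-3160530) - 4372424/((-1*305)) = -76*I*√38*(-1/3160530) - 4372424/(-305) = 38*I*√38/1580265 - 4372424*(-1/305) = 38*I*√38/1580265 + 4372424/305 = 4372424/305 + 38*I*√38/1580265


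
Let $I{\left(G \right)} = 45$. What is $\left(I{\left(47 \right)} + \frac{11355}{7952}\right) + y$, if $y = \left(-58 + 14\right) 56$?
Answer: $- \frac{19224533}{7952} \approx -2417.6$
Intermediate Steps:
$y = -2464$ ($y = \left(-44\right) 56 = -2464$)
$\left(I{\left(47 \right)} + \frac{11355}{7952}\right) + y = \left(45 + \frac{11355}{7952}\right) - 2464 = \frac{369195}{7952} - 2464 = - \frac{19224533}{7952}$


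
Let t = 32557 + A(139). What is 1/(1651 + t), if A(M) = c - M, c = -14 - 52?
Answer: 1/34003 ≈ 2.9409e-5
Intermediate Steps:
c = -66
A(M) = -66 - M
t = 32352 (t = 32557 + (-66 - 1*139) = 32557 + (-66 - 139) = 32557 - 205 = 32352)
1/(1651 + t) = 1/(1651 + 32352) = 1/34003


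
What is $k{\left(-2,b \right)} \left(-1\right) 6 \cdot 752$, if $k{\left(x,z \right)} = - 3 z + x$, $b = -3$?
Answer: $-31584$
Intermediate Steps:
$k{\left(x,z \right)} = x - 3 z$
$k{\left(-2,b \right)} \left(-1\right) 6 \cdot 752 = \left(-2 - -9\right) \left(-1\right) 6 \cdot 752 = \left(-2 + 9\right) \left(-1\right) 6 \cdot 752 = 7 \left(-1\right) 6 \cdot 752 = \left(-7\right) 6 \cdot 752 = \left(-42\right) 752 = -31584$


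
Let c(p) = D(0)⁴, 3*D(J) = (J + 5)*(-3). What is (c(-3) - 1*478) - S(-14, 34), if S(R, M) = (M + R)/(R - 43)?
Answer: 8399/57 ≈ 147.35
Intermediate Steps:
D(J) = -5 - J (D(J) = ((J + 5)*(-3))/3 = ((5 + J)*(-3))/3 = (-15 - 3*J)/3 = -5 - J)
c(p) = 625 (c(p) = (-5 - 1*0)⁴ = (-5 + 0)⁴ = (-5)⁴ = 625)
S(R, M) = (M + R)/(-43 + R)
(c(-3) - 1*478) - S(-14, 34) = (625 - 1*478) - (34 - 14)/(-43 - 14) = (625 - 478) - 20/(-57) = 147 - (-1)*20/57 = 147 - 1*(-20/57) = 147 + 20/57 = 8399/57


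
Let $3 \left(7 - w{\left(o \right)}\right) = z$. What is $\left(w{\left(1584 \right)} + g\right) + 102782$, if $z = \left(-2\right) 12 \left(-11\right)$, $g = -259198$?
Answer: $-156497$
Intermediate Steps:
$z = 264$ ($z = \left(-24\right) \left(-11\right) = 264$)
$w{\left(o \right)} = -81$ ($w{\left(o \right)} = 7 - 88 = -81$)
$\left(w{\left(1584 \right)} + g\right) + 102782 = \left(-81 - 259198\right) + 102782 = -259279 + 102782 = -156497$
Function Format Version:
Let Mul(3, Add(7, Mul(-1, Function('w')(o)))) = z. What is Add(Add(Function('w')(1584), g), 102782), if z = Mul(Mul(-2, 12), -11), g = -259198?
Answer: -156497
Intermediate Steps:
z = 264 (z = Mul(-24, -11) = 264)
Function('w')(o) = -81 (Function('w')(o) = Add(7, Mul(Rational(-1, 3), 264)) = Add(7, -88) = -81)
Add(Add(Function('w')(1584), g), 102782) = Add(Add(-81, -259198), 102782) = Add(-259279, 102782) = -156497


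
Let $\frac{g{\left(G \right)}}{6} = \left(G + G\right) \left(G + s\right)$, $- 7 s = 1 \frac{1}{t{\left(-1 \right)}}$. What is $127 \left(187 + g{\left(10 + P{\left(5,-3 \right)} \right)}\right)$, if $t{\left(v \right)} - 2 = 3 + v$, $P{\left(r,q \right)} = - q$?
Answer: $\frac{1964182}{7} \approx 2.806 \cdot 10^{5}$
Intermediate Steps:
$t{\left(v \right)} = 5 + v$ ($t{\left(v \right)} = 2 + \left(3 + v\right) = 5 + v$)
$s = - \frac{1}{28}$ ($s = - \frac{1 \frac{1}{5 - 1}}{7} = - \frac{1 \cdot \frac{1}{4}}{7} = \left(- \frac{1}{7}\right) \frac{1}{4} = - \frac{1}{28} \approx -0.035714$)
$g{\left(G \right)} = 12 G \left(- \frac{1}{28} + G\right)$ ($g{\left(G \right)} = 6 \left(G + G\right) \left(G - \frac{1}{28}\right) = 6 \cdot 2 G \left(- \frac{1}{28} + G\right) = 12 G \left(- \frac{1}{28} + G\right)$)
$127 \left(187 + g{\left(10 + P{\left(5,-3 \right)} \right)}\right) = 127 \left(187 + \frac{3 \left(10 - -3\right) \left(-1 + 28 \left(10 - -3\right)\right)}{7}\right) = 127 \left(187 + \frac{3 \left(10 + 3\right) \left(-1 + 28 \left(10 + 3\right)\right)}{7}\right) = 127 \left(187 + \frac{3}{7} \cdot 13 \left(-1 + 28 \cdot 13\right)\right) = 127 \left(187 + \frac{3}{7} \cdot 13 \left(-1 + 364\right)\right) = 127 \left(187 + \frac{3}{7} \cdot 13 \cdot 363\right) = 127 \left(187 + \frac{14157}{7}\right) = 127 \cdot \frac{15466}{7} = \frac{1964182}{7}$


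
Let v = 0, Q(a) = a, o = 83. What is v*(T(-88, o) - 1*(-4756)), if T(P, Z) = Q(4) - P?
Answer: 0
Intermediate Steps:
T(P, Z) = 4 - P
v*(T(-88, o) - 1*(-4756)) = 0*((4 - 1*(-88)) - 1*(-4756)) = 0*((4 + 88) + 4756) = 0*(92 + 4756) = 0*4848 = 0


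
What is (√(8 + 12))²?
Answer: 20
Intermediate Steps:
(√(8 + 12))² = (√20)² = (2*√5)² = 20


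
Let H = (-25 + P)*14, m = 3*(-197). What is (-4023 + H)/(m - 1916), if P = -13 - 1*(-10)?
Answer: 4415/2507 ≈ 1.7611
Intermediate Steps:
P = -3 (P = -13 + 10 = -3)
m = -591
H = -392 (H = (-25 - 3)*14 = -28*14 = -392)
(-4023 + H)/(m - 1916) = (-4023 - 392)/(-591 - 1916) = -4415/(-2507) = -4415*(-1/2507) = 4415/2507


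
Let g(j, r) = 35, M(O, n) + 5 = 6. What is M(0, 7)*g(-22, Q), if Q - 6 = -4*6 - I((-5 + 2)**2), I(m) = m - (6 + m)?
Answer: 35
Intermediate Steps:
M(O, n) = 1 (M(O, n) = -5 + 6 = 1)
I(m) = -6 (I(m) = m + (-6 - m) = -6)
Q = -12 (Q = 6 + (-4*6 - 1*(-6)) = 6 + (-24 + 6) = 6 - 18 = -12)
M(0, 7)*g(-22, Q) = 1*35 = 35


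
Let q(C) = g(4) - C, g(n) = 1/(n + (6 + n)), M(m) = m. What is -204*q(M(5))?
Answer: 7038/7 ≈ 1005.4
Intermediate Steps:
g(n) = 1/(6 + 2*n)
q(C) = 1/14 - C (q(C) = 1/(2*(3 + 4)) - C = (½)/7 - C = (½)*(⅐) - C = 1/14 - C)
-204*q(M(5)) = -204*(1/14 - 1*5) = -204*(1/14 - 5) = -204*(-69/14) = 7038/7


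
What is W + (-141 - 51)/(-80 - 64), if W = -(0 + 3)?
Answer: -5/3 ≈ -1.6667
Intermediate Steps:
W = -3 (W = -1*3 = -3)
W + (-141 - 51)/(-80 - 64) = -3 + (-141 - 51)/(-80 - 64) = -3 - 192/(-144) = -3 - 192*(-1/144) = -3 + 4/3 = -5/3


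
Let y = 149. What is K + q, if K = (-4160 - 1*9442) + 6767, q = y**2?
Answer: 15366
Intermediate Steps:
q = 22201 (q = 149**2 = 22201)
K = -6835 (K = (-4160 - 9442) + 6767 = -13602 + 6767 = -6835)
K + q = -6835 + 22201 = 15366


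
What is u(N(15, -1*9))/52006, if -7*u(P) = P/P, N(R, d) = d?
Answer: -1/364042 ≈ -2.7469e-6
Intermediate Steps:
u(P) = -⅐ (u(P) = -P/(7*P) = -⅐*1 = -⅐)
u(N(15, -1*9))/52006 = -⅐/52006 = -⅐*1/52006 = -1/364042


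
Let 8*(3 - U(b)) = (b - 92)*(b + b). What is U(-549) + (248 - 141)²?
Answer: -306101/4 ≈ -76525.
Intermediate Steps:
U(b) = 3 - b*(-92 + b)/4 (U(b) = 3 - (b - 92)*(b + b)/8 = 3 - (-92 + b)*2*b/8 = 3 - b*(-92 + b)/4)
U(-549) + (248 - 141)² = (3 + 23*(-549) - ¼*(-549)²) + (248 - 141)² = (3 - 12627 - ¼*301401) + 107² = (3 - 12627 - 301401/4) + 11449 = -351897/4 + 11449 = -306101/4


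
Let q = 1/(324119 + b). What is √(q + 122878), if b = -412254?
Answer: √954489052643415/88135 ≈ 350.54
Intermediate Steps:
q = -1/88135 (q = 1/(324119 - 412254) = 1/(-88135) = -1/88135 ≈ -1.1346e-5)
√(q + 122878) = √(-1/88135 + 122878) = √(10829852529/88135) = √954489052643415/88135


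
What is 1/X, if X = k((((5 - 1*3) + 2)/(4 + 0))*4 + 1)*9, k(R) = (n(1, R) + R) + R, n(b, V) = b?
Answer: 1/99 ≈ 0.010101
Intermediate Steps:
k(R) = 1 + 2*R (k(R) = (1 + R) + R = 1 + 2*R)
X = 99 (X = (1 + 2*((((5 - 1*3) + 2)/(4 + 0))*4 + 1))*9 = (1 + 2*((((5 - 3) + 2)/4)*4 + 1))*9 = (1 + 2*(((2 + 2)*(1/4))*4 + 1))*9 = (1 + 2*((4*(1/4))*4 + 1))*9 = (1 + 2*(1*4 + 1))*9 = (1 + 2*(4 + 1))*9 = (1 + 2*5)*9 = (1 + 10)*9 = 11*9 = 99)
1/X = 1/99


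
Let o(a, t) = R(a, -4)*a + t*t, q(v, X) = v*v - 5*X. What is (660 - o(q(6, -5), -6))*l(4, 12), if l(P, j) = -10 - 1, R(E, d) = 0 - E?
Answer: -47795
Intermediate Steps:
R(E, d) = -E
l(P, j) = -11
q(v, X) = v**2 - 5*X
o(a, t) = t**2 - a**2 (o(a, t) = (-a)*a + t*t = -a**2 + t**2 = t**2 - a**2)
(660 - o(q(6, -5), -6))*l(4, 12) = (660 - ((-6)**2 - (6**2 - 5*(-5))**2))*(-11) = (660 - (36 - (36 + 25)**2))*(-11) = (660 - (36 - 1*61**2))*(-11) = (660 - (36 - 1*3721))*(-11) = (660 - (36 - 3721))*(-11) = (660 - 1*(-3685))*(-11) = (660 + 3685)*(-11) = 4345*(-11) = -47795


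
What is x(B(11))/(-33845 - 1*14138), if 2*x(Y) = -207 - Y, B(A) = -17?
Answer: 95/47983 ≈ 0.0019799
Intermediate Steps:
x(Y) = -207/2 - Y/2 (x(Y) = (-207 - Y)/2 = -207/2 - Y/2)
x(B(11))/(-33845 - 1*14138) = (-207/2 - ½*(-17))/(-33845 - 1*14138) = (-207/2 + 17/2)/(-33845 - 14138) = -95/(-47983) = -95*(-1/47983) = 95/47983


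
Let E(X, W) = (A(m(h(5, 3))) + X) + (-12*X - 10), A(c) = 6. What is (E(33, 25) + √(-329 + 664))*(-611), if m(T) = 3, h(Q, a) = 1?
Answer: 224237 - 611*√335 ≈ 2.1305e+5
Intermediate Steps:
E(X, W) = -4 - 11*X (E(X, W) = (6 + X) + (-12*X - 10) = (6 + X) + (-10 - 12*X) = -4 - 11*X)
(E(33, 25) + √(-329 + 664))*(-611) = ((-4 - 11*33) + √(-329 + 664))*(-611) = ((-4 - 363) + √335)*(-611) = (-367 + √335)*(-611) = 224237 - 611*√335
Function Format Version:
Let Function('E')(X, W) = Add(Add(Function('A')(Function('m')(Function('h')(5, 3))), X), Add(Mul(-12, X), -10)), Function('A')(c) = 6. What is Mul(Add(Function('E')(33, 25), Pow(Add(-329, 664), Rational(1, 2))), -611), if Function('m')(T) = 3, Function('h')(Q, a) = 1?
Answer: Add(224237, Mul(-611, Pow(335, Rational(1, 2)))) ≈ 2.1305e+5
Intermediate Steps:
Function('E')(X, W) = Add(-4, Mul(-11, X)) (Function('E')(X, W) = Add(Add(6, X), Add(Mul(-12, X), -10)) = Add(Add(6, X), Add(-10, Mul(-12, X))) = Add(-4, Mul(-11, X)))
Mul(Add(Function('E')(33, 25), Pow(Add(-329, 664), Rational(1, 2))), -611) = Mul(Add(Add(-4, Mul(-11, 33)), Pow(Add(-329, 664), Rational(1, 2))), -611) = Mul(Add(Add(-4, -363), Pow(335, Rational(1, 2))), -611) = Mul(Add(-367, Pow(335, Rational(1, 2))), -611) = Add(224237, Mul(-611, Pow(335, Rational(1, 2))))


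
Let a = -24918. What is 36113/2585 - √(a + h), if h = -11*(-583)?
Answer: 3283/235 - I*√18505 ≈ 13.97 - 136.03*I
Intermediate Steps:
h = 6413
36113/2585 - √(a + h) = 36113/2585 - √(-24918 + 6413) = 36113*(1/2585) - √(-18505) = 3283/235 - I*√18505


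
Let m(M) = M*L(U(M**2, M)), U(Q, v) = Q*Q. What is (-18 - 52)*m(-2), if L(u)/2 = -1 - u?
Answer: -4760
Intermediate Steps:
U(Q, v) = Q**2
L(u) = -2 - 2*u (L(u) = 2*(-1 - u) = -2 - 2*u)
m(M) = M*(-2 - 2*M**4)
(-18 - 52)*m(-2) = (-18 - 52)*(-2*(-2)*(1 + (-2)**4)) = -(-140)*(-2)*(1 + 16) = -(-140)*(-2)*17 = -70*68 = -4760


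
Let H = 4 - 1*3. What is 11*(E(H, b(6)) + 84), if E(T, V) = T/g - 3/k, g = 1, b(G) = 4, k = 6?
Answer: 1859/2 ≈ 929.50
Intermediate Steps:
H = 1 (H = 4 - 3 = 1)
E(T, V) = -1/2 + T (E(T, V) = T/1 - 3/6 = T*1 - 3*1/6 = T - 1/2 = -1/2 + T)
11*(E(H, b(6)) + 84) = 11*((-1/2 + 1) + 84) = 11*(1/2 + 84) = 11*(169/2) = 1859/2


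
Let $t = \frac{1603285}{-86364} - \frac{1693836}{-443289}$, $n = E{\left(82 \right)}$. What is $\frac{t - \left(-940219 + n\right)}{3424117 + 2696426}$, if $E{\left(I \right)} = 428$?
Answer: $\frac{11992864230649325}{78106720282066476} \approx 0.15354$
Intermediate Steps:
$n = 428$
$t = - \frac{188144050687}{12761403732}$ ($t = 1603285 \left(- \frac{1}{86364}\right) - - \frac{564612}{147763} = - \frac{1603285}{86364} + \frac{564612}{147763} = - \frac{188144050687}{12761403732} \approx -14.743$)
$\frac{t - \left(-940219 + n\right)}{3424117 + 2696426} = \frac{- \frac{188144050687}{12761403732} + \left(940219 - 428\right)}{3424117 + 2696426} = \frac{- \frac{188144050687}{12761403732} + \left(940219 - 428\right)}{6120543} = \left(- \frac{188144050687}{12761403732} + 939791\right) \frac{1}{6120543} = \frac{11992864230649325}{12761403732} \cdot \frac{1}{6120543} = \frac{11992864230649325}{78106720282066476}$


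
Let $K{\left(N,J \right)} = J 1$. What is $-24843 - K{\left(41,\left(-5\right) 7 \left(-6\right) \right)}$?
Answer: $-25053$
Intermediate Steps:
$K{\left(N,J \right)} = J$
$-24843 - K{\left(41,\left(-5\right) 7 \left(-6\right) \right)} = -24843 - \left(-5\right) 7 \left(-6\right) = -24843 - \left(-35\right) \left(-6\right) = -24843 - 210 = -25053$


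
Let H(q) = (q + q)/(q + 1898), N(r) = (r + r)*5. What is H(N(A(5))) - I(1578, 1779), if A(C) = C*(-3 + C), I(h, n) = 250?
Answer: -249650/999 ≈ -249.90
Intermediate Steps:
N(r) = 10*r (N(r) = (2*r)*5 = 10*r)
H(q) = 2*q/(1898 + q) (H(q) = (2*q)/(1898 + q) = 2*q/(1898 + q))
H(N(A(5))) - I(1578, 1779) = 2*(10*(5*(-3 + 5)))/(1898 + 10*(5*(-3 + 5))) - 1*250 = 2*(10*(5*2))/(1898 + 10*(5*2)) - 250 = 2*(10*10)/(1898 + 10*10) - 250 = 2*100/(1898 + 100) - 250 = 2*100/1998 - 250 = 2*100*(1/1998) - 250 = 100/999 - 250 = -249650/999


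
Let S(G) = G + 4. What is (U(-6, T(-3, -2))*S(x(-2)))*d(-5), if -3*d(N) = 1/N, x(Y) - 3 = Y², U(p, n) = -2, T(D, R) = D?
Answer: -22/15 ≈ -1.4667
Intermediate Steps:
x(Y) = 3 + Y²
d(N) = -1/(3*N)
S(G) = 4 + G
(U(-6, T(-3, -2))*S(x(-2)))*d(-5) = (-2*(4 + (3 + (-2)²)))*(-⅓/(-5)) = (-2*(4 + (3 + 4)))*(-⅓*(-⅕)) = -2*(4 + 7)*(1/15) = -2*11*(1/15) = -22*1/15 = -22/15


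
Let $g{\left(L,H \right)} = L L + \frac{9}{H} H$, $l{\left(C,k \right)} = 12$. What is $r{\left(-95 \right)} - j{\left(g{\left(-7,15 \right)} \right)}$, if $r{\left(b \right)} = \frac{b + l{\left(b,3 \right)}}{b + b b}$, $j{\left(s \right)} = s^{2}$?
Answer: $- \frac{30040603}{8930} \approx -3364.0$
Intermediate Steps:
$g{\left(L,H \right)} = 9 + L^{2}$ ($g{\left(L,H \right)} = L^{2} + 9 = 9 + L^{2}$)
$r{\left(b \right)} = \frac{12 + b}{b + b^{2}}$ ($r{\left(b \right)} = \frac{b + 12}{b + b b} = \frac{12 + b}{b + b^{2}}$)
$r{\left(-95 \right)} - j{\left(g{\left(-7,15 \right)} \right)} = \frac{12 - 95}{\left(-95\right) \left(1 - 95\right)} - \left(9 + \left(-7\right)^{2}\right)^{2} = \left(- \frac{1}{95}\right) \frac{1}{-94} \left(-83\right) - \left(9 + 49\right)^{2} = \left(- \frac{1}{95}\right) \left(- \frac{1}{94}\right) \left(-83\right) - 58^{2} = - \frac{83}{8930} - 3364 = - \frac{30040603}{8930}$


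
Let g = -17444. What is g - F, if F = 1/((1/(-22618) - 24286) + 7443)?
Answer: -6645378561282/380954975 ≈ -17444.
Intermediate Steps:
F = -22618/380954975 (F = 1/((-1/22618 - 24286) + 7443) = 1/(-549300749/22618 + 7443) = 1/(-380954975/22618) = -22618/380954975 ≈ -5.9372e-5)
g - F = -17444 - 1*(-22618/380954975) = -17444 + 22618/380954975 = -6645378561282/380954975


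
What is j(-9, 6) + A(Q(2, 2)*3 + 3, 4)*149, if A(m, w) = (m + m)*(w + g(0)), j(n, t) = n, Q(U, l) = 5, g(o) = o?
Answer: 21447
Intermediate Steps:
A(m, w) = 2*m*w (A(m, w) = (m + m)*(w + 0) = (2*m)*w = 2*m*w)
j(-9, 6) + A(Q(2, 2)*3 + 3, 4)*149 = -9 + (2*(5*3 + 3)*4)*149 = -9 + (2*(15 + 3)*4)*149 = -9 + (2*18*4)*149 = -9 + 144*149 = -9 + 21456 = 21447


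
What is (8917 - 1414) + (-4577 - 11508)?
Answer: -8582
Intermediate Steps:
(8917 - 1414) + (-4577 - 11508) = 7503 - 16085 = -8582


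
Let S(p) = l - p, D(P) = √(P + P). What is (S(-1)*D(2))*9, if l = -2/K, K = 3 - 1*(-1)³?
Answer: 9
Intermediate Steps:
D(P) = √2*√P (D(P) = √(2*P) = √2*√P)
K = 4 (K = 3 - 1*(-1) = 3 + 1 = 4)
l = -½ (l = -2/4 = -2*¼ = -½ ≈ -0.50000)
S(p) = -½ - p
(S(-1)*D(2))*9 = ((-½ - 1*(-1))*(√2*√2))*9 = ((-½ + 1)*2)*9 = ((½)*2)*9 = 1*9 = 9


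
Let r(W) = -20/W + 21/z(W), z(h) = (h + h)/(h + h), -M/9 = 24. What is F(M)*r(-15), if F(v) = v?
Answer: -4824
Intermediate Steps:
M = -216 (M = -9*24 = -216)
z(h) = 1 (z(h) = (2*h)/((2*h)) = (2*h)*(1/(2*h)) = 1)
r(W) = 21 - 20/W (r(W) = -20/W + 21/1 = -20/W + 21*1 = -20/W + 21 = 21 - 20/W)
F(M)*r(-15) = -216*(21 - 20/(-15)) = -216*(21 - 20*(-1/15)) = -216*(21 + 4/3) = -216*67/3 = -4824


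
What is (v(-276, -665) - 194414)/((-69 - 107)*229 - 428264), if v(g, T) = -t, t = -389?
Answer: 194025/468568 ≈ 0.41408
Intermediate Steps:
v(g, T) = 389 (v(g, T) = -1*(-389) = 389)
(v(-276, -665) - 194414)/((-69 - 107)*229 - 428264) = (389 - 194414)/((-69 - 107)*229 - 428264) = -194025/(-176*229 - 428264) = -194025/(-40304 - 428264) = -194025/(-468568) = -194025*(-1/468568) = 194025/468568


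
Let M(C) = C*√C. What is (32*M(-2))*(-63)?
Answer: 4032*I*√2 ≈ 5702.1*I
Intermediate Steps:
M(C) = C^(3/2)
(32*M(-2))*(-63) = (32*(-2)^(3/2))*(-63) = (32*(-2*I*√2))*(-63) = -64*I*√2*(-63) = 4032*I*√2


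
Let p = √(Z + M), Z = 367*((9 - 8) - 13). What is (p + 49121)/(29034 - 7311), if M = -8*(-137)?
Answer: 49121/21723 + 2*I*√827/21723 ≈ 2.2612 + 0.0026477*I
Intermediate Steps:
M = 1096
Z = -4404 (Z = 367*(1 - 13) = 367*(-12) = -4404)
p = 2*I*√827 (p = √(-4404 + 1096) = √(-3308) = 2*I*√827 ≈ 57.515*I)
(p + 49121)/(29034 - 7311) = (2*I*√827 + 49121)/(29034 - 7311) = (49121 + 2*I*√827)/21723 = (49121 + 2*I*√827)*(1/21723) = 49121/21723 + 2*I*√827/21723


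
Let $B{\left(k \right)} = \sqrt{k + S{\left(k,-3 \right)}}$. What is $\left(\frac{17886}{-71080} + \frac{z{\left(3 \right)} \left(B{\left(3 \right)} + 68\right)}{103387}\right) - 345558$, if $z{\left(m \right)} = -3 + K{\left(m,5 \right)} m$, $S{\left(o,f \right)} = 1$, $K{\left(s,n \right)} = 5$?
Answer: $- \frac{1269710218517181}{3674373980} \approx -3.4556 \cdot 10^{5}$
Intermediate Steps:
$B{\left(k \right)} = \sqrt{1 + k}$ ($B{\left(k \right)} = \sqrt{k + 1} = \sqrt{1 + k}$)
$z{\left(m \right)} = -3 + 5 m$
$\left(\frac{17886}{-71080} + \frac{z{\left(3 \right)} \left(B{\left(3 \right)} + 68\right)}{103387}\right) - 345558 = \left(\frac{17886}{-71080} + \frac{\left(-3 + 5 \cdot 3\right) \left(\sqrt{1 + 3} + 68\right)}{103387}\right) - 345558 = \left(17886 \left(- \frac{1}{71080}\right) + \left(-3 + 15\right) \left(\sqrt{4} + 68\right) \frac{1}{103387}\right) - 345558 = \left(- \frac{8943}{35540} + 12 \left(2 + 68\right) \frac{1}{103387}\right) - 345558 = \left(- \frac{8943}{35540} + 12 \cdot 70 \cdot \frac{1}{103387}\right) - 345558 = \left(- \frac{8943}{35540} + 840 \cdot \frac{1}{103387}\right) - 345558 = \left(- \frac{8943}{35540} + \frac{840}{103387}\right) - 345558 = - \frac{894736341}{3674373980} - 345558 = - \frac{1269710218517181}{3674373980}$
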